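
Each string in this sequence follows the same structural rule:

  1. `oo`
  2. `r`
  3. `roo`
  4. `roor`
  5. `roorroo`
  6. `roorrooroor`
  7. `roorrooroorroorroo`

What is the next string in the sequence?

roorrooroorroorrooroorrooroor

From term 3 onward, concatenate the last term with the second-to-last: r·oo = roo, roo·r = roor, …
Continuing: roorrooroorroorroo · roorrooroor gives term 8.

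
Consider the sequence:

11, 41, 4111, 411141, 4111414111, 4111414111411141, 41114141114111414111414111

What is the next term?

411141411141114141114141114111414111411141

From term 3 onward, concatenate the last term with the second-to-last: 41·11 = 4111, 4111·41 = 411141, …
Continuing: 41114141114111414111414111 · 4111414111411141 gives term 8.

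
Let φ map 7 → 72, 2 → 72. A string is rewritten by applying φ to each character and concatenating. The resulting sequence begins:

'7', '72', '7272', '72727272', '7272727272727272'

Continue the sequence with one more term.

Rewriting the 16 symbols of 7272727272727272 one by one yields 72 72 72 72 72 72 72 72 72 72 72 72 72 72 72 72; concatenated:

72727272727272727272727272727272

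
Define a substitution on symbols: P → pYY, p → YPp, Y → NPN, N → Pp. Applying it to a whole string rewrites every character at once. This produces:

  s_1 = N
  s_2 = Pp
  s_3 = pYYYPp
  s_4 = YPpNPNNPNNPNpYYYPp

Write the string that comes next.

Replace each of the 18 characters of YPpNPNNPNNPNpYYYPp in place — NPN pYY YPp Pp pYY Pp Pp pYY Pp Pp pYY Pp YPp NPN NPN NPN pYY YPp — and concatenate.

NPNpYYYPpPppYYPpPppYYPpPppYYPpYPpNPNNPNNPNpYYYPp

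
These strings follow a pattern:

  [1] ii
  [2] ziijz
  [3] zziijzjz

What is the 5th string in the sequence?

Each term wraps the previous one in z on the left and jz on the right.
From zziijzjz, 2 further steps: zziijzjz → zzziijzjzjz → (answer).

zzzziijzjzjzjz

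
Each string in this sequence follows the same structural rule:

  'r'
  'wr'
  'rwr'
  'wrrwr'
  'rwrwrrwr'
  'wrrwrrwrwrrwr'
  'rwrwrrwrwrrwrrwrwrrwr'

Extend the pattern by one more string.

Each term (from the third on) is the two preceding terms concatenated in order: term 3 = r·wr = rwr.
Continuing: wrrwrrwrwrrwr · rwrwrrwrwrrwrrwrwrrwr gives term 8.

wrrwrrwrwrrwrrwrwrrwrwrrwrrwrwrrwr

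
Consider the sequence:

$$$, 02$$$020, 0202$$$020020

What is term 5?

Each term wraps the previous one in 02 on the left and 020 on the right.
From 0202$$$020020, 2 further steps: 0202$$$020020 → 020202$$$020020020 → (answer).

02020202$$$020020020020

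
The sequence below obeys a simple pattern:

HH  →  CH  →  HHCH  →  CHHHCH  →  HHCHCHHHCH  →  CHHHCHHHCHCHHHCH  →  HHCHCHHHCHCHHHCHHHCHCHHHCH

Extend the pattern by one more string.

CHHHCHHHCHCHHHCHHHCHCHHHCHCHHHCHHHCHCHHHCH

Each term (from the third on) is the two preceding terms concatenated in order: term 3 = HH·CH = HHCH.
The next term joins CHHHCHHHCHCHHHCH and HHCHCHHHCHCHHHCHHHCHCHHHCH.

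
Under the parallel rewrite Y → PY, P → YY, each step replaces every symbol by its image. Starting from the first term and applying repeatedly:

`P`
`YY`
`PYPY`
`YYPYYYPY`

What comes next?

Rewriting each symbol of YYPYYYPY: Y→PY, Y→PY, P→YY, Y→PY, Y→PY, Y→PY, P→YY, Y→PY, which concatenates to PY PY YY PY PY PY YY PY.

PYPYYYPYPYPYYYPY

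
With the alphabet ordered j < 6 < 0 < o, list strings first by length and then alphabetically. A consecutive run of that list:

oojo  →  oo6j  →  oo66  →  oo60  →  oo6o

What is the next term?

Treat oo6o as a base-4 numeral over the given alphabet and add one, carrying through any trailing o's.

oo0j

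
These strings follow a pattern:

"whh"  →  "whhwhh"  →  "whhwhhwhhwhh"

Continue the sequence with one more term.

s(k+1) = s(k)·s(k) — each term doubles the last.
Doubling whhwhhwhhwhh:

whhwhhwhhwhhwhhwhhwhhwhh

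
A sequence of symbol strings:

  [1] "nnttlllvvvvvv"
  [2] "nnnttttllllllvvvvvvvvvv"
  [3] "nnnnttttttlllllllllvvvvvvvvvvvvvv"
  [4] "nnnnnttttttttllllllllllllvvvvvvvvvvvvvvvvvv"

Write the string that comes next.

nnnnnnttttttttttlllllllllllllllvvvvvvvvvvvvvvvvvvvvvv

Term n consists of n+1 n's, followed by 2n t's, followed by 3n l's, followed by 4n+2 v's (n = 1, 2, …).
For the next term, n = 5, so the run lengths are 6, 10, 15, 22.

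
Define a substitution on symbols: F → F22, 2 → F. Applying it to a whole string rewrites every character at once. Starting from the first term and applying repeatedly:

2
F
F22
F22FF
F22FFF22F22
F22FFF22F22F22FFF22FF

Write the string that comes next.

Rewriting the 21 symbols of F22FFF22F22F22FFF22FF one by one yields F22 F F F22 F22 F22 F F F22 F F F22 F F F22 F22 F22 F F F22 F22; concatenated:

F22FFF22F22F22FFF22FFF22FFF22F22F22FFF22F22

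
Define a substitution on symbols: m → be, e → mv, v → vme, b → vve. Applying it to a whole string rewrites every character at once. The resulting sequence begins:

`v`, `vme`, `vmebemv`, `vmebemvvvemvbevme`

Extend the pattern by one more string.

Rewriting the 17 symbols of vmebemvvvemvbevme one by one yields vme be mv vve mv be vme vme vme mv be vme vve mv vme be mv; concatenated:

vmebemvvvemvbevmevmevmemvbevmevvemvvmebemv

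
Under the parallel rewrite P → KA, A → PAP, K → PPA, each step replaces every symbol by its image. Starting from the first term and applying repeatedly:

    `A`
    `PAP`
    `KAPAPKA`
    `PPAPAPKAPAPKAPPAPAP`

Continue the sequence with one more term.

Applying the rule to each of the 19 symbols of PPAPAPKAPAPKAPPAPAP gives the pieces KA KA PAP KA PAP KA PPA PAP KA PAP KA PPA PAP KA KA PAP KA PAP KA, which concatenate to the answer.

KAKAPAPKAPAPKAPPAPAPKAPAPKAPPAPAPKAKAPAPKAPAPKA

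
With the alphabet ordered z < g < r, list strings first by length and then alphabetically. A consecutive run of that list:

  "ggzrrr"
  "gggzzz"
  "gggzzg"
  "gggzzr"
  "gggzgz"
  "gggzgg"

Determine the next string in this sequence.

gggzgr

The successor of gggzgg increments the rightmost position that isn't already r and resets every position after it to z.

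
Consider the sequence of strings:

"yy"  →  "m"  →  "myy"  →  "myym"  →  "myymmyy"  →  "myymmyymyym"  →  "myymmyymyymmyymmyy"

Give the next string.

myymmyymyymmyymmyymyymmyymyym

From term 3 onward, concatenate the last term with the second-to-last: m·yy = myy, myy·m = myym, …
The next term joins myymmyymyymmyymmyy and myymmyymyym.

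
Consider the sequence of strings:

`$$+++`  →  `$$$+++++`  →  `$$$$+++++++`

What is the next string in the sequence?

Reading off run lengths: $ runs 2, 3, 4; + runs 3, 5, 7 — each is linear in n (n = 1, 2, …).
For the next term, n = 4, so the run lengths are 5, 9.

$$$$$+++++++++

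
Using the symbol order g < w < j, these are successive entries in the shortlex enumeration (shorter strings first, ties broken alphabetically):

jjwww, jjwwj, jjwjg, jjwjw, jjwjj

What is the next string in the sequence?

Treat jjwjj as a base-3 numeral over the given alphabet and add one, carrying through any trailing j's.

jjjgg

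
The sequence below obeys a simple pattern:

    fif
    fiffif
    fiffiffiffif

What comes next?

Every step duplicates the string.
Doubling fiffiffiffif:

fiffiffiffiffiffiffiffif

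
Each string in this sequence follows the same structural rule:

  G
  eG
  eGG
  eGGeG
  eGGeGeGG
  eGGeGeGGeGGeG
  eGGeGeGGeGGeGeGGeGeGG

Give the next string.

eGGeGeGGeGGeGeGGeGeGGeGGeGeGGeGGeG

From term 3 onward, concatenate the last term with the second-to-last: eG·G = eGG, eGG·eG = eGGeG, …
So term 8 is eGGeGeGGeGGeGeGGeGeGG·eGGeGeGGeGGeG.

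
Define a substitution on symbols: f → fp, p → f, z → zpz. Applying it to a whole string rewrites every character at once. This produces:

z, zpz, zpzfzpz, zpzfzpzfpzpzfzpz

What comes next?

φ(zpzfzpzfpzpzfzpz) expands symbol-by-symbol to zpz f zpz fp zpz f zpz fp f zpz f zpz fp zpz f zpz; joining the 16 pieces gives the next term.

zpzfzpzfpzpzfzpzfpfzpzfzpzfpzpzfzpz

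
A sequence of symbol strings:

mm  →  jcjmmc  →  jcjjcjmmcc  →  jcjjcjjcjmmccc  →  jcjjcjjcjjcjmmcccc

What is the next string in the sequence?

jcjjcjjcjjcjjcjmmccccc

s(k+1) = jcj·s(k)·c, so each term gains jcj as a prefix and c as a suffix.
One more step from jcjjcjjcjjcjmmcccc gives the answer.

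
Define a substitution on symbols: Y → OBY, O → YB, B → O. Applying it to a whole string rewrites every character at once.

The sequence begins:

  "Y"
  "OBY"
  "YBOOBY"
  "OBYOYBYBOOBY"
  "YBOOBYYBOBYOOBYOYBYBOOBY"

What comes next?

Rewriting the 24 symbols of YBOOBYYBOBYOOBYOYBYBOOBY one by one yields OBY O YB YB O OBY OBY O YB O OBY YB YB O OBY YB OBY O OBY O YB YB O OBY; concatenated:

OBYOYBYBOOBYOBYOYBOOBYYBYBOOBYYBOBYOOBYOYBYBOOBY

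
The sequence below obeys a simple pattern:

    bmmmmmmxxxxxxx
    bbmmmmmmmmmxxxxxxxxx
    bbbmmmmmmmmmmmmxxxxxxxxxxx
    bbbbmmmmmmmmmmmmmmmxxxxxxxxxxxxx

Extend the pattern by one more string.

Reading off run lengths: b runs 1, 2, 3, 4; m runs 6, 9, 12, 15; x runs 7, 9, 11, 13 — each is linear in n, where the shown terms are n = 2, 3, 4, 5.
Setting n = 6 gives 5, 18, 15 characters in each block.

bbbbbmmmmmmmmmmmmmmmmmmxxxxxxxxxxxxxxx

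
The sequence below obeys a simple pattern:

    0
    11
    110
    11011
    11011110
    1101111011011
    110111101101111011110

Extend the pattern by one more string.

Each term (from the third on) is the previous term followed by the one before it: term 3 = 11·0 = 110.
Continuing: 110111101101111011110 · 1101111011011 gives term 8.

1101111011011110111101101111011011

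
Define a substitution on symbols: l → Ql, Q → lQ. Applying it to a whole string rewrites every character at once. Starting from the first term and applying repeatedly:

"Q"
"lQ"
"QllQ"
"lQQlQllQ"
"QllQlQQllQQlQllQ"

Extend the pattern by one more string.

Rewriting the 16 symbols of QllQlQQllQQlQllQ one by one yields lQ Ql Ql lQ Ql lQ lQ Ql Ql lQ lQ Ql lQ Ql Ql lQ; concatenated:

lQQlQllQQllQlQQlQllQlQQllQQlQllQ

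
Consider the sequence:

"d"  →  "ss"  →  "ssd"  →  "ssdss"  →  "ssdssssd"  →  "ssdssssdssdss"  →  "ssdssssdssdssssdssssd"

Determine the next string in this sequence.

ssdssssdssdssssdssssdssdssssdssdss

This is a Fibonacci-style word recurrence s(k) = s(k−1)·s(k−2): e.g. ss·d = ssd.
So term 8 is ssdssssdssdssssdssssd·ssdssssdssdss.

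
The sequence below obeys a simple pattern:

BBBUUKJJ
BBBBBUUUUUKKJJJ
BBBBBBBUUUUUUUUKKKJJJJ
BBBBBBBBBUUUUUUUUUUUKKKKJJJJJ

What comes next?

BBBBBBBBBBBUUUUUUUUUUUUUUKKKKKJJJJJJ

Each string has the form B^{2n+1} U^{3n-1} K^{n} J^{n+1} (n = 1, 2, …).
For the next term, n = 5, so the run lengths are 11, 14, 5, 6.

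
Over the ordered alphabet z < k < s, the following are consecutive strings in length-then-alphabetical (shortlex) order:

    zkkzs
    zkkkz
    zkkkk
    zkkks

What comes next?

Find the rightmost character of zkkks below s, bump it to the next letter, and reset everything to its right to z.

zkksz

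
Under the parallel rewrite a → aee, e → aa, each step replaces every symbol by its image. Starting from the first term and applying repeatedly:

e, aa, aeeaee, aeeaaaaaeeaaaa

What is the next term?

Rewriting the 14 symbols of aeeaaaaaeeaaaa one by one yields aee aa aa aee aee aee aee aee aa aa aee aee aee aee; concatenated:

aeeaaaaaeeaeeaeeaeeaeeaaaaaeeaeeaeeaee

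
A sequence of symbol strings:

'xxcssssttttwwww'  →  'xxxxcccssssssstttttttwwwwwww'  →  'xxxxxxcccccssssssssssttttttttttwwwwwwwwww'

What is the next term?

The n-th term is 2n x's then 2n-1 c's then 3n+1 s's then 3n+1 t's then 3n+1 w's (n = 1, 2, …).
Setting n = 4 gives 8, 7, 13, 13, 13 characters in each block.

xxxxxxxxcccccccssssssssssssstttttttttttttwwwwwwwwwwwww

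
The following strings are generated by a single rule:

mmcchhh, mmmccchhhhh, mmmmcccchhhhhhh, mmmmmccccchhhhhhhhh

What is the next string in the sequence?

The n-th term is n m's then n c's then 2n-1 h's, where the shown terms are n = 2, 3, 4, 5.
Setting n = 6 gives 6, 6, 11 characters in each block.

mmmmmmcccccchhhhhhhhhhh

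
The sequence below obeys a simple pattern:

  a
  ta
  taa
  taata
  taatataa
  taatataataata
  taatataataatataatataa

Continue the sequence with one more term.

taatataataatataatataataatataataata

From term 3 onward, concatenate the last term with the second-to-last: ta·a = taa, taa·ta = taata, …
The next term joins taatataataatataatataa and taatataataata.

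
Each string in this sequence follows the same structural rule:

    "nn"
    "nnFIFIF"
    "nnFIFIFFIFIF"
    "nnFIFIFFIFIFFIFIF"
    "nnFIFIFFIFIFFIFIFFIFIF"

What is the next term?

nnFIFIFFIFIFFIFIFFIFIFFIFIF

The strings grow by a fixed suffix FIFIF each time.
So the next term is nnFIFIFFIFIFFIFIFFIFIF·FIFIF.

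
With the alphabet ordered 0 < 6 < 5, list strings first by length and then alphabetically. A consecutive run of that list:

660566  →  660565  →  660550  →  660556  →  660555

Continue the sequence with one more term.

The successor of 660555 increments the rightmost position that isn't already 5 and resets every position after it to 0.

666000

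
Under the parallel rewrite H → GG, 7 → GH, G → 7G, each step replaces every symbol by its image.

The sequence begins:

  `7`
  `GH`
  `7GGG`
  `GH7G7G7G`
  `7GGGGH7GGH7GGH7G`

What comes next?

GH7G7G7G7GGGGH7G7GGGGH7G7GGGGH7G

Replace each of the 16 characters of 7GGGGH7GGH7GGH7G in place — GH 7G 7G 7G 7G GG GH 7G 7G GG GH 7G 7G GG GH 7G — and concatenate.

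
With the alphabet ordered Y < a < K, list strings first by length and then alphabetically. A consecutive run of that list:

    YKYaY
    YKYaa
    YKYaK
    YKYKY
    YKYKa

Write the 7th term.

YKaYY

Stepping forward 2 times from YKYKa: YKYKa → YKYKK, then the target.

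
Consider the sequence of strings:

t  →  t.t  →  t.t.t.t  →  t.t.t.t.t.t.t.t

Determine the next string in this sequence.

s(k+1) = s(k)·.·s(k) — each term doubles the last with '.' between the halves.
One more doubling of t.t.t.t.t.t.t.t gives the answer.

t.t.t.t.t.t.t.t.t.t.t.t.t.t.t.t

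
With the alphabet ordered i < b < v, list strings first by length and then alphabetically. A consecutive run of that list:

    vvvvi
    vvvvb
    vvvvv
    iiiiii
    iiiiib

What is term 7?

Continuing the enumeration 2 steps past iiiiib: iiiiib → iiiiiv → (answer).

iiiibi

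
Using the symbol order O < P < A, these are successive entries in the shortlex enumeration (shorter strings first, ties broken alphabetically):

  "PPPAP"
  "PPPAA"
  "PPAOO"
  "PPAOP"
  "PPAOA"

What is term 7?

PPAPP

Stepping forward 2 times from PPAOA: PPAOA → PPAPO, then the target.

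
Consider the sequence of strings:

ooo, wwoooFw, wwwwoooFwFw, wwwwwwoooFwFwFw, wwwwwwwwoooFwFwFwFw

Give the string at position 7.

wwwwwwwwwwwwoooFwFwFwFwFwFw

Every step adds ww to the front and Fw to the end of the previous string.
From wwwwwwwwoooFwFwFwFw, 2 further steps: wwwwwwwwoooFwFwFwFw → wwwwwwwwwwoooFwFwFwFwFw → (answer).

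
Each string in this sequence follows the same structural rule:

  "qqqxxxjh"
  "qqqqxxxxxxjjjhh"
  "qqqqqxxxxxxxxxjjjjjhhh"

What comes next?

The n-th term is n+2 q's then 3n x's then 2n-1 j's then n h's (n = 1, 2, …).
For the next term, n = 4, so the run lengths are 6, 12, 7, 4.

qqqqqqxxxxxxxxxxxxjjjjjjjhhhh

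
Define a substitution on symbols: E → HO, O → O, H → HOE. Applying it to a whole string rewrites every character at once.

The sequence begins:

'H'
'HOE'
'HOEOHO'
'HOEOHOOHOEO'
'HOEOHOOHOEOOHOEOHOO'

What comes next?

HOEOHOOHOEOOHOEOHOOOHOEOHOOHOEOO

φ(HOEOHOOHOEOOHOEOHOO) expands symbol-by-symbol to HOE O HO O HOE O O HOE O HO O O HOE O HO O HOE O O; joining the 19 pieces gives the next term.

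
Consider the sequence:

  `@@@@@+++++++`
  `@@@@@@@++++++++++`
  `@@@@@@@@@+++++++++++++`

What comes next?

@@@@@@@@@@@++++++++++++++++

Term n consists of 2n+1 @'s, followed by 3n+1 +'s, where the shown terms are n = 2, 3, 4.
For the next term, n = 5, so the run lengths are 11, 16.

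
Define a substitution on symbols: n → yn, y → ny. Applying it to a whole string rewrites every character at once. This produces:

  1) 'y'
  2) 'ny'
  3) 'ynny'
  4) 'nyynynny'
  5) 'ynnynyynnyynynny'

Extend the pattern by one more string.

Applying the rule to each of the 16 symbols of ynnynyynnyynynny gives the pieces ny yn yn ny yn ny ny yn yn ny ny yn ny yn yn ny, which concatenate to the answer.

nyynynnyynnynyynynnynyynnyynynny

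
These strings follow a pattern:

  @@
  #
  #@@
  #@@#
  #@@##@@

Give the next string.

From term 3 onward, concatenate the last term with the second-to-last: #·@@ = #@@, #@@·# = #@@#, …
The next term joins #@@##@@ and #@@#.

#@@##@@#@@#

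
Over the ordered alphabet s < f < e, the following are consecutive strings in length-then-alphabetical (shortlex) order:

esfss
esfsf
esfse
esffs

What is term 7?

esfes

Advancing 3 positions from esffs through esffs → esfff → esffe reaches term 7.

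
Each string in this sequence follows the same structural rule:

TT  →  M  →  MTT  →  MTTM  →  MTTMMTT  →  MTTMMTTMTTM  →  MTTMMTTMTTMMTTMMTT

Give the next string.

MTTMMTTMTTMMTTMMTTMTTMMTTMTTM

From term 3 onward, concatenate the last term with the second-to-last: M·TT = MTT, MTT·M = MTTM, …
Continuing: MTTMMTTMTTMMTTMMTT · MTTMMTTMTTM gives term 8.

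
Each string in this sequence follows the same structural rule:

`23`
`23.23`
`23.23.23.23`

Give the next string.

23.23.23.23.23.23.23.23

Every step duplicates the string with '.' between the halves.
So the next term is two copies of 23.23.23.23 with '.' between the halves.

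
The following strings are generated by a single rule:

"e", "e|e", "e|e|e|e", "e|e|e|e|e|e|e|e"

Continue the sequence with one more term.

Every step duplicates the string with '|' between the halves.
So the next term is two copies of e|e|e|e|e|e|e|e with '|' between the halves.

e|e|e|e|e|e|e|e|e|e|e|e|e|e|e|e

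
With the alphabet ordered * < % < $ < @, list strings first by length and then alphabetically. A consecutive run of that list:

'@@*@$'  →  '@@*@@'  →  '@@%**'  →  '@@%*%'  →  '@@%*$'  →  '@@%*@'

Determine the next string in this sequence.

Find the rightmost character of @@%*@ below @, bump it to the next letter, and reset everything to its right to *.

@@%%*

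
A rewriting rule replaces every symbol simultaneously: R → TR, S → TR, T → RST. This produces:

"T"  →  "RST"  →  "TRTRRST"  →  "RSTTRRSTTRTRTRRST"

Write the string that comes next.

Replace each of the 17 characters of RSTTRRSTTRTRTRRST in place — TR TR RST RST TR TR TR RST RST TR RST TR RST TR TR TR RST — and concatenate.

TRTRRSTRSTTRTRTRRSTRSTTRRSTTRRSTTRTRTRRST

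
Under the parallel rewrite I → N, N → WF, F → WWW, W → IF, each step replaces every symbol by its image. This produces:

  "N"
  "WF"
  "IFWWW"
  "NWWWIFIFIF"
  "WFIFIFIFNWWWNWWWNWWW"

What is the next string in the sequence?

φ(WFIFIFIFNWWWNWWWNWWW) expands symbol-by-symbol to IF WWW N WWW N WWW N WWW WF IF IF IF WF IF IF IF WF IF IF IF; joining the 20 pieces gives the next term.

IFWWWNWWWNWWWNWWWWFIFIFIFWFIFIFIFWFIFIFIF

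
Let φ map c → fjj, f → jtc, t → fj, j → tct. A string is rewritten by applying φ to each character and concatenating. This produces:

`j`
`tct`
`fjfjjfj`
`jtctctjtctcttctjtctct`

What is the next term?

tctfjfjjfjfjjfjtctfjfjjfjfjjfjfjfjjfjtctfjfjjfjfjjfj

Applying the rule to each of the 21 symbols of jtctctjtctcttctjtctct gives the pieces tct fj fjj fj fjj fj tct fj fjj fj fjj fj fj fjj fj tct fj fjj fj fjj fj, which concatenate to the answer.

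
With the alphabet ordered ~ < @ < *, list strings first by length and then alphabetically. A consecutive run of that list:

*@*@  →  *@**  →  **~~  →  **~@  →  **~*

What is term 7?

**@@

Advancing 2 positions from **~* through **~* → **@~ reaches term 7.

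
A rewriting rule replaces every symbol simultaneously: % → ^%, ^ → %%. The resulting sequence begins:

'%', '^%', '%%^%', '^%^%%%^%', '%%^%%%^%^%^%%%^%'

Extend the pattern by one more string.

Rewriting the 16 symbols of %%^%%%^%^%^%%%^% one by one yields ^% ^% %% ^% ^% ^% %% ^% %% ^% %% ^% ^% ^% %% ^%; concatenated:

^%^%%%^%^%^%%%^%%%^%%%^%^%^%%%^%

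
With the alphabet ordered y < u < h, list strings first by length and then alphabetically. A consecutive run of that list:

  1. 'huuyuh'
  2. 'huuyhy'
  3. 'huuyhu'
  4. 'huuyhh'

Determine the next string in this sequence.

Find the rightmost character of huuyhh below h, bump it to the next letter, and reset everything to its right to y.

huuuyy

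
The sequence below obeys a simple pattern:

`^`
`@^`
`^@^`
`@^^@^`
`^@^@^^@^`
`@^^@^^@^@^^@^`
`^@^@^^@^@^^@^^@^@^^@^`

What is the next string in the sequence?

Each term (from the third on) is the two preceding terms concatenated in order: term 3 = ^·@^ = ^@^.
The next term joins @^^@^^@^@^^@^ and ^@^@^^@^@^^@^^@^@^^@^.

@^^@^^@^@^^@^^@^@^^@^@^^@^^@^@^^@^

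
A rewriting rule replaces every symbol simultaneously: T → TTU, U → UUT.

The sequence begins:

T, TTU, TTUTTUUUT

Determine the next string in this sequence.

Rewriting each symbol of TTUTTUUUT: T→TTU, T→TTU, U→UUT, T→TTU, T→TTU, U→UUT, U→UUT, U→UUT, T→TTU, which concatenates to TTU TTU UUT TTU TTU UUT UUT UUT TTU.

TTUTTUUUTTTUTTUUUTUUTUUTTTU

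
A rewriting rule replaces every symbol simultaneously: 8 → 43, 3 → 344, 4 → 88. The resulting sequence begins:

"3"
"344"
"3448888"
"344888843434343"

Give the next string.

Applying the rule to each of the 15 symbols of 344888843434343 gives the pieces 344 88 88 43 43 43 43 88 344 88 344 88 344 88 344, which concatenate to the answer.

34488884343434388344883448834488344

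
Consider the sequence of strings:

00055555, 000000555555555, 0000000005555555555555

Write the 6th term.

Each string has the form 0^{3n} 5^{4n+1} (n = 1, 2, …).
Setting n = 6 gives 18, 25 characters in each block.

0000000000000000005555555555555555555555555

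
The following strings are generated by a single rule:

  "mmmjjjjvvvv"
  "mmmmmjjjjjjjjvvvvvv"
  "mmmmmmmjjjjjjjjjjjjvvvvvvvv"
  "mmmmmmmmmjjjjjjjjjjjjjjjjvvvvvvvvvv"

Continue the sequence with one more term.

mmmmmmmmmmmjjjjjjjjjjjjjjjjjjjjvvvvvvvvvvvv

Term n consists of 2n+1 m's, followed by 4n j's, followed by 2n+2 v's (n = 1, 2, …).
At n = 5 the blocks have lengths 11, 20, 12.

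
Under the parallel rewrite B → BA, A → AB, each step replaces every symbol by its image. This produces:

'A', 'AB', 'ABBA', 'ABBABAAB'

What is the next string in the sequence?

Expanding ABBABAAB: A→AB, B→BA, B→BA, A→AB, B→BA, A→AB, A→AB, B→BA. Concatenated: AB BA BA AB BA AB AB BA.

ABBABAABBAABABBA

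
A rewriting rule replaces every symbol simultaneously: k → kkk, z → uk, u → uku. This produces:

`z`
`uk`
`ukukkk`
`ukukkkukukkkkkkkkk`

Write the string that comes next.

φ(ukukkkukukkkkkkkkk) expands symbol-by-symbol to uku kkk uku kkk kkk kkk uku kkk uku kkk kkk kkk kkk kkk kkk kkk kkk kkk; joining the 18 pieces gives the next term.

ukukkkukukkkkkkkkkukukkkukukkkkkkkkkkkkkkkkkkkkkkkkkkk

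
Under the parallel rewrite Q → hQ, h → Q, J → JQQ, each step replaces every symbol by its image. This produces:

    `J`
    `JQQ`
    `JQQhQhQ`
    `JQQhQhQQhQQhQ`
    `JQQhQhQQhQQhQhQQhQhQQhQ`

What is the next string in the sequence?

Rewriting the 23 symbols of JQQhQhQQhQQhQhQQhQhQQhQ one by one yields JQQ hQ hQ Q hQ Q hQ hQ Q hQ hQ Q hQ Q hQ hQ Q hQ Q hQ hQ Q hQ; concatenated:

JQQhQhQQhQQhQhQQhQhQQhQQhQhQQhQQhQhQQhQ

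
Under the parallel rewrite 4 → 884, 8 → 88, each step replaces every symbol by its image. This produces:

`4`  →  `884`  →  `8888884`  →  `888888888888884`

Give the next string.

8888888888888888888888888888884

Replace each of the 15 characters of 888888888888884 in place — 88 88 88 88 88 88 88 88 88 88 88 88 88 88 884 — and concatenate.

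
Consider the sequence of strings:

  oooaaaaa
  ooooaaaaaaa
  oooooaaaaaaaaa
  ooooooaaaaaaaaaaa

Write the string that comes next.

oooooooaaaaaaaaaaaaa

Reading off run lengths: o runs 3, 4, 5, 6; a runs 5, 7, 9, 11 — each is linear in n, where the shown terms are n = 2, 3, 4, 5.
At n = 6 the blocks have lengths 7, 13.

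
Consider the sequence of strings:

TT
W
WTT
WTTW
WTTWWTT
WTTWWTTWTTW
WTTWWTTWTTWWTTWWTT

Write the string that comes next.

WTTWWTTWTTWWTTWWTTWTTWWTTWTTW

Each term (from the third on) is the previous term followed by the one before it: term 3 = W·TT = WTT.
Continuing: WTTWWTTWTTWWTTWWTT · WTTWWTTWTTW gives term 8.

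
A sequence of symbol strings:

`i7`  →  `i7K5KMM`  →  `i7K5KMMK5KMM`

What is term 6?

The strings grow by a fixed suffix K5KMM each time.
From i7K5KMMK5KMM, 3 further steps: i7K5KMMK5KMM → i7K5KMMK5KMMK5KMM → i7K5KMMK5KMMK5KMMK5KMM → (answer).

i7K5KMMK5KMMK5KMMK5KMMK5KMM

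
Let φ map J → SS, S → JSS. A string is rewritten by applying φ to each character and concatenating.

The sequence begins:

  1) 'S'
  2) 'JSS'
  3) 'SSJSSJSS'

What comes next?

Rewriting each symbol of SSJSSJSS: S→JSS, S→JSS, J→SS, S→JSS, S→JSS, J→SS, S→JSS, S→JSS, which concatenates to JSS JSS SS JSS JSS SS JSS JSS.

JSSJSSSSJSSJSSSSJSSJSS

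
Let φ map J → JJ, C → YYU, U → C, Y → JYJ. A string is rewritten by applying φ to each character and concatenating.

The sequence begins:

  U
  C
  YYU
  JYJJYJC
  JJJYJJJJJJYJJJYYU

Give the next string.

JJJJJJJYJJJJJJJJJJJJJJYJJJJJJJJYJJYJC

φ(JJJYJJJJJJYJJJYYU) expands symbol-by-symbol to JJ JJ JJ JYJ JJ JJ JJ JJ JJ JJ JYJ JJ JJ JJ JYJ JYJ C; joining the 17 pieces gives the next term.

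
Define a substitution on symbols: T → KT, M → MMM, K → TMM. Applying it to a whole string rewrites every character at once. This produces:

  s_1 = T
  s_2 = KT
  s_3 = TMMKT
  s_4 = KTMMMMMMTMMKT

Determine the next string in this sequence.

Replace each of the 13 characters of KTMMMMMMTMMKT in place — TMM KT MMM MMM MMM MMM MMM MMM KT MMM MMM TMM KT — and concatenate.

TMMKTMMMMMMMMMMMMMMMMMMKTMMMMMMTMMKT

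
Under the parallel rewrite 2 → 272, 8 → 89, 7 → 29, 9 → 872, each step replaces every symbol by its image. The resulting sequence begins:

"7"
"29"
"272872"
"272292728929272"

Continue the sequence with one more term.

Rewriting the 15 symbols of 272292728929272 one by one yields 272 29 272 272 872 272 29 272 89 872 272 872 272 29 272; concatenated:

27229272272872272292728987227287227229272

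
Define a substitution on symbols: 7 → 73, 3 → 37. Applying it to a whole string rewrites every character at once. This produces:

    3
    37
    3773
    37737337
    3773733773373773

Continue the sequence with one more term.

37737337733737737337377337737337

Applying the rule to each of the 16 symbols of 3773733773373773 gives the pieces 37 73 73 37 73 37 37 73 73 37 37 73 37 73 73 37, which concatenate to the answer.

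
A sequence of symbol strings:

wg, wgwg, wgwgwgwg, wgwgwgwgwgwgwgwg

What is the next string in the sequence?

wgwgwgwgwgwgwgwgwgwgwgwgwgwgwgwg

Every step duplicates the string.
So the next term is two copies of wgwgwgwgwgwgwgwg.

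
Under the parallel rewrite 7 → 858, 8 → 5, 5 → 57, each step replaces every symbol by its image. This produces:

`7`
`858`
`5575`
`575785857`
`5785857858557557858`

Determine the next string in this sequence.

Replace each of the 19 characters of 5785857858557557858 in place — 57 858 5 57 5 57 858 5 57 5 57 57 858 57 57 858 5 57 5 — and concatenate.

578585575578585575575785857578585575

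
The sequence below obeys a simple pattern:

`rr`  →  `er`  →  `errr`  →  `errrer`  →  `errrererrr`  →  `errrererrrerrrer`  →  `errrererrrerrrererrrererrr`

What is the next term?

This is a Fibonacci-style word recurrence s(k) = s(k−1)·s(k−2): e.g. er·rr = errr.
Continuing: errrererrrerrrererrrererrr · errrererrrerrrer gives term 8.

errrererrrerrrererrrererrrerrrererrrerrrer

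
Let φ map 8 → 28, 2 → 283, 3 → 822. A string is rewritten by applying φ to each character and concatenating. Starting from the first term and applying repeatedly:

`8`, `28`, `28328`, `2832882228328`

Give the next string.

2832882228328282832832832882228328

φ(2832882228328) expands symbol-by-symbol to 283 28 822 283 28 28 283 283 283 28 822 283 28; joining the 13 pieces gives the next term.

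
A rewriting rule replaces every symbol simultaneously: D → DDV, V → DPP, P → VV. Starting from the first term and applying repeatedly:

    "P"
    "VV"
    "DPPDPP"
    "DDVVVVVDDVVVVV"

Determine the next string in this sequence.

Replace each of the 14 characters of DDVVVVVDDVVVVV in place — DDV DDV DPP DPP DPP DPP DPP DDV DDV DPP DPP DPP DPP DPP — and concatenate.

DDVDDVDPPDPPDPPDPPDPPDDVDDVDPPDPPDPPDPPDPP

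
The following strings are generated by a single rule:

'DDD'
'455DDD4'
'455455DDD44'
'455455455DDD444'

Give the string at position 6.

455455455455455DDD44444

Every step adds 455 to the front and 4 to the end of the previous string.
From 455455455DDD444, 2 further steps: 455455455DDD444 → 455455455455DDD4444 → (answer).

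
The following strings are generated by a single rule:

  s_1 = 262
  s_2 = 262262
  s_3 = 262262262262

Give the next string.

Each string is two copies of the previous one concatenated.
One more doubling of 262262262262 gives the answer.

262262262262262262262262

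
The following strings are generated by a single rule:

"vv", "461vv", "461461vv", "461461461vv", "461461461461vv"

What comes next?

Each term is the previous one with 461 prepended.
So the next term is 461·461461461461vv.

461461461461461vv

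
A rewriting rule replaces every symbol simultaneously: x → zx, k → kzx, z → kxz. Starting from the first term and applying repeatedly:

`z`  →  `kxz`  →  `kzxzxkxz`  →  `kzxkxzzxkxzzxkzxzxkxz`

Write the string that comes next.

kzxkxzzxkzxzxkxzkxzzxkzxzxkxzkxzzxkzxkxzzxkxzzxkzxzxkxz

Replace each of the 21 characters of kzxkxzzxkxzzxkzxzxkxz in place — kzx kxz zx kzx zx kxz kxz zx kzx zx kxz kxz zx kzx kxz zx kxz zx kzx zx kxz — and concatenate.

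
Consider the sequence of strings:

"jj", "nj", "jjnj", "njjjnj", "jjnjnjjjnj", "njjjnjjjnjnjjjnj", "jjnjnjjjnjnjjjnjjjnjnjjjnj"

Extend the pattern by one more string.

njjjnjjjnjnjjjnjjjnjnjjjnjnjjjnjjjnjnjjjnj

This is a Fibonacci-style word recurrence s(k) = s(k−2)·s(k−1): e.g. jj·nj = jjnj.
The next term joins njjjnjjjnjnjjjnj and jjnjnjjjnjnjjjnjjjnjnjjjnj.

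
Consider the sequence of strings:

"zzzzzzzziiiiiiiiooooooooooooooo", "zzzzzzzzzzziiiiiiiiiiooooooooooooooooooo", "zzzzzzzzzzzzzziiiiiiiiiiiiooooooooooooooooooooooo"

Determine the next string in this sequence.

Each string has the form z^{3n-1} i^{2n+2} o^{4n+3}, where the shown terms are n = 3, 4, 5.
Setting n = 6 gives 17, 14, 27 characters in each block.

zzzzzzzzzzzzzzzzziiiiiiiiiiiiiiooooooooooooooooooooooooooo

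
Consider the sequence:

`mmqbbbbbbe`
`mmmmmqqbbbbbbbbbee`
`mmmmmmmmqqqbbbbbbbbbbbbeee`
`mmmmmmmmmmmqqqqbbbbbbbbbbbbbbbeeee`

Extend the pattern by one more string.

Term n consists of 3n-1 m's, followed by n q's, followed by 3n+3 b's, followed by n e's (n = 1, 2, …).
For the next term, n = 5, so the run lengths are 14, 5, 18, 5.

mmmmmmmmmmmmmmqqqqqbbbbbbbbbbbbbbbbbbeeeee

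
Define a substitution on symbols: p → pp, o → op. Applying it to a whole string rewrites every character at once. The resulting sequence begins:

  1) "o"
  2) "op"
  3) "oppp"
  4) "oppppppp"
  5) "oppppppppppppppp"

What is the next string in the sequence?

Rewriting the 16 symbols of oppppppppppppppp one by one yields op pp pp pp pp pp pp pp pp pp pp pp pp pp pp pp; concatenated:

oppppppppppppppppppppppppppppppp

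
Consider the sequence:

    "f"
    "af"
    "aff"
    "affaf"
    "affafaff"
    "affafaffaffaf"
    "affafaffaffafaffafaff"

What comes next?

affafaffaffafaffafaffaffafaffaffaf

From term 3 onward, concatenate the last term with the second-to-last: af·f = aff, aff·af = affaf, …
So term 8 is affafaffaffafaffafaff·affafaffaffaf.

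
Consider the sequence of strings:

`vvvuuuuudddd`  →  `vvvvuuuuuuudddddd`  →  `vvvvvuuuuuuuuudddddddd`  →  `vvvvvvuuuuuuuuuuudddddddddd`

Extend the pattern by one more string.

Each string has the form v^{n+1} u^{2n+1} d^{2n}, where the shown terms are n = 2, 3, 4, 5.
Setting n = 6 gives 7, 13, 12 characters in each block.

vvvvvvvuuuuuuuuuuuuudddddddddddd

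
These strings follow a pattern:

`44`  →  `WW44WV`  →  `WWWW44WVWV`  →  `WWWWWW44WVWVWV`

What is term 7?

s(k+1) = WW·s(k)·WV, so each term gains WW as a prefix and WV as a suffix.
From WWWWWW44WVWVWV, 3 further steps: WWWWWW44WVWVWV → WWWWWWWW44WVWVWVWV → WWWWWWWWWW44WVWVWVWVWV → (answer).

WWWWWWWWWWWW44WVWVWVWVWVWV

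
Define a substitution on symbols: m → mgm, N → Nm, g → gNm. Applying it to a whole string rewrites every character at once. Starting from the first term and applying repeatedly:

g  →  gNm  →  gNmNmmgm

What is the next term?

gNmNmmgmNmmgmmgmgNmmgm

Expanding gNmNmmgm: g→gNm, N→Nm, m→mgm, N→Nm, m→mgm, m→mgm, g→gNm, m→mgm. Concatenated: gNm Nm mgm Nm mgm mgm gNm mgm.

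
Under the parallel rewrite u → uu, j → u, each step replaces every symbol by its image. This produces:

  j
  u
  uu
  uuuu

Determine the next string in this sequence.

Rewriting each symbol of uuuu: u→uu, u→uu, u→uu, u→uu, which concatenates to uu uu uu uu.

uuuuuuuu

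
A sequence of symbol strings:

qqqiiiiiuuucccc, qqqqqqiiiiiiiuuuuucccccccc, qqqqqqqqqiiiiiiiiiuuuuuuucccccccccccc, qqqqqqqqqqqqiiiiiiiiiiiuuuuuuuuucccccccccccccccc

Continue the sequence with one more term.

The n-th term is 3n q's then 2n+3 i's then 2n+1 u's then 4n c's (n = 1, 2, …).
For the next term, n = 5, so the run lengths are 15, 13, 11, 20.

qqqqqqqqqqqqqqqiiiiiiiiiiiiiuuuuuuuuuuucccccccccccccccccccc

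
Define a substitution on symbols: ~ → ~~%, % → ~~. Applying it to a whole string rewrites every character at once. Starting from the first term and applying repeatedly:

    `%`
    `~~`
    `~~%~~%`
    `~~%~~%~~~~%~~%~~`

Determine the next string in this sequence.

~~%~~%~~~~%~~%~~~~%~~%~~%~~%~~~~%~~%~~~~%~~%

Applying the rule to each of the 16 symbols of ~~%~~%~~~~%~~%~~ gives the pieces ~~% ~~% ~~ ~~% ~~% ~~ ~~% ~~% ~~% ~~% ~~ ~~% ~~% ~~ ~~% ~~%, which concatenate to the answer.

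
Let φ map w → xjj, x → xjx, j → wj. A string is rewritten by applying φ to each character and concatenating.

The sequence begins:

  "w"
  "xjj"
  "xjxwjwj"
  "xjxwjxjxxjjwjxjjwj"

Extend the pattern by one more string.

xjxwjxjxxjjwjxjxwjxjxxjxwjwjxjjwjxjxwjwjxjjwj

φ(xjxwjxjxxjjwjxjjwj) expands symbol-by-symbol to xjx wj xjx xjj wj xjx wj xjx xjx wj wj xjj wj xjx wj wj xjj wj; joining the 18 pieces gives the next term.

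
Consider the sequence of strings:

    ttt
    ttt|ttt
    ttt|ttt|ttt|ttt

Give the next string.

s(k+1) = s(k)·|·s(k) — each term doubles the last with '|' between the halves.
So the next term is two copies of ttt|ttt|ttt|ttt with '|' between the halves.

ttt|ttt|ttt|ttt|ttt|ttt|ttt|ttt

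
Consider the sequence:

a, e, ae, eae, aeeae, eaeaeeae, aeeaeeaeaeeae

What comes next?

eaeaeeaeaeeaeeaeaeeae

This is a Fibonacci-style word recurrence s(k) = s(k−2)·s(k−1): e.g. a·e = ae.
So term 8 is eaeaeeae·aeeaeeaeaeeae.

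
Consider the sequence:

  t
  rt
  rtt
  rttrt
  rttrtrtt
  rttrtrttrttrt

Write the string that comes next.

rttrtrttrttrtrttrtrtt

Each term (from the third on) is the previous term followed by the one before it: term 3 = rt·t = rtt.
So term 7 is rttrtrttrttrt·rttrtrtt.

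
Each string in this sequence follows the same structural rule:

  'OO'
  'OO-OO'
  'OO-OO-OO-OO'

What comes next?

s(k+1) = s(k)·-·s(k) — each term doubles the last with '-' between the halves.
Doubling OO-OO-OO-OO with '-' between the halves:

OO-OO-OO-OO-OO-OO-OO-OO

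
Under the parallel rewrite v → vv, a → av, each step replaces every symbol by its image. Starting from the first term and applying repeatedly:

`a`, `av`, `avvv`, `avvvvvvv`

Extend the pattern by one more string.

Expanding avvvvvvv: a→av, v→vv, v→vv, v→vv, v→vv, v→vv, v→vv, v→vv. Concatenated: av vv vv vv vv vv vv vv.

avvvvvvvvvvvvvvv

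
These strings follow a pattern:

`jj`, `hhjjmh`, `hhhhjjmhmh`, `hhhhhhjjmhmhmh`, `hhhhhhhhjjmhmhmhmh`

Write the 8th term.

hhhhhhhhhhhhhhjjmhmhmhmhmhmhmh

s(k+1) = hh·s(k)·mh, so each term gains hh as a prefix and mh as a suffix.
From hhhhhhhhjjmhmhmhmh, 3 further steps: hhhhhhhhjjmhmhmhmh → hhhhhhhhhhjjmhmhmhmhmh → hhhhhhhhhhhhjjmhmhmhmhmhmh → (answer).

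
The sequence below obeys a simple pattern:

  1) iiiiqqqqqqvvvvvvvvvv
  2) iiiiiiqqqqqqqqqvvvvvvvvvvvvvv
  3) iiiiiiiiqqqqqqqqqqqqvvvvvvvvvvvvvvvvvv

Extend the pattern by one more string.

iiiiiiiiiiqqqqqqqqqqqqqqqvvvvvvvvvvvvvvvvvvvvvv

Term n consists of 2n i's, followed by 3n q's, followed by 4n+2 v's, where the shown terms are n = 2, 3, 4.
At n = 5 the blocks have lengths 10, 15, 22.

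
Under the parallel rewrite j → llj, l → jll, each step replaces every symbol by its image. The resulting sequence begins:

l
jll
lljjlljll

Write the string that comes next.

jlljlllljlljjlljlllljjlljll

Apply φ to lljjlljll symbol by symbol: l→jll, l→jll, j→llj, j→llj, l→jll, l→jll, j→llj, l→jll, l→jll; joined: jll jll llj llj jll jll llj jll jll.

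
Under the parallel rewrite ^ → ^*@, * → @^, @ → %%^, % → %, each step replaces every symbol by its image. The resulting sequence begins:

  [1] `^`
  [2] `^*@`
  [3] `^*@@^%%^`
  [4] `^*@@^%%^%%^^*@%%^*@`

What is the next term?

Rewriting the 19 symbols of ^*@@^%%^%%^^*@%%^*@ one by one yields ^*@ @^ %%^ %%^ ^*@ % % ^*@ % % ^*@ ^*@ @^ %%^ % % ^*@ @^ %%^; concatenated:

^*@@^%%^%%^^*@%%^*@%%^*@^*@@^%%^%%^*@@^%%^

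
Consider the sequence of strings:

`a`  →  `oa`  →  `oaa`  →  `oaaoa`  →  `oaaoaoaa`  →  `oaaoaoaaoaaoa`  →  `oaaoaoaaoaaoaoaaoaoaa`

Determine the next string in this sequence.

oaaoaoaaoaaoaoaaoaoaaoaaoaoaaoaaoa

From term 3 onward, concatenate the last term with the second-to-last: oa·a = oaa, oaa·oa = oaaoa, …
So term 8 is oaaoaoaaoaaoaoaaoaoaa·oaaoaoaaoaaoa.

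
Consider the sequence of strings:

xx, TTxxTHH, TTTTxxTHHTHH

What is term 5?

s(k+1) = TT·s(k)·THH, so each term gains TT as a prefix and THH as a suffix.
From TTTTxxTHHTHH, 2 further steps: TTTTxxTHHTHH → TTTTTTxxTHHTHHTHH → (answer).

TTTTTTTTxxTHHTHHTHHTHH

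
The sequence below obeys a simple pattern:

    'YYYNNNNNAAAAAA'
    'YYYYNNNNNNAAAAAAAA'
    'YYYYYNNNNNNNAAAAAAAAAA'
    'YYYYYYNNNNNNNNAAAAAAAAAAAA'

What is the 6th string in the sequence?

YYYYYYYYNNNNNNNNNNAAAAAAAAAAAAAAAA

Reading off run lengths: Y runs 3, 4, 5, 6; N runs 5, 6, 7, 8; A runs 6, 8, 10, 12 — each is linear in n, where the shown terms are n = 3, 4, 5, 6.
For term 6, n = 8, so the run lengths are 8, 10, 16.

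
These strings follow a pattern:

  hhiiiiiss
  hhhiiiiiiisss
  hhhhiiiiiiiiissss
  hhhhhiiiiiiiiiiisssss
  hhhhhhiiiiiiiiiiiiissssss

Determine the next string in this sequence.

hhhhhhhiiiiiiiiiiiiiiisssssss

Each string has the form h^{n} i^{2n+1} s^{n}, where the shown terms are n = 2, 3, 4, 5, 6.
For the next term, n = 7, so the run lengths are 7, 15, 7.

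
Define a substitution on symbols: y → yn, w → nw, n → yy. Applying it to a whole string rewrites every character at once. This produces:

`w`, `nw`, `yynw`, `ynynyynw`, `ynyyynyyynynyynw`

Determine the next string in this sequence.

Rewriting the 16 symbols of ynyyynyyynynyynw one by one yields yn yy yn yn yn yy yn yn yn yy yn yy yn yn yy nw; concatenated:

ynyyynynynyyynynynyyynyyynynyynw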